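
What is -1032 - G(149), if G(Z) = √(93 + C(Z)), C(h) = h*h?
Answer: -1032 - √22294 ≈ -1181.3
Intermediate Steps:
C(h) = h²
G(Z) = √(93 + Z²)
-1032 - G(149) = -1032 - √(93 + 149²) = -1032 - √(93 + 22201) = -1032 - √22294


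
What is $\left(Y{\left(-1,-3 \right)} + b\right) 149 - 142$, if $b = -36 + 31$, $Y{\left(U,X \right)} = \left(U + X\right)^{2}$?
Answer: $1497$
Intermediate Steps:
$b = -5$
$\left(Y{\left(-1,-3 \right)} + b\right) 149 - 142 = \left(\left(-1 - 3\right)^{2} - 5\right) 149 - 142 = \left(\left(-4\right)^{2} - 5\right) 149 - 142 = \left(16 - 5\right) 149 - 142 = 11 \cdot 149 - 142 = 1639 - 142 = 1497$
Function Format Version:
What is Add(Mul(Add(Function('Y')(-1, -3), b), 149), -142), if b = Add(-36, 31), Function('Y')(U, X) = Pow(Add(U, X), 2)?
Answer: 1497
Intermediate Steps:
b = -5
Add(Mul(Add(Function('Y')(-1, -3), b), 149), -142) = Add(Mul(Add(Pow(Add(-1, -3), 2), -5), 149), -142) = Add(Mul(Add(Pow(-4, 2), -5), 149), -142) = Add(Mul(Add(16, -5), 149), -142) = Add(Mul(11, 149), -142) = Add(1639, -142) = 1497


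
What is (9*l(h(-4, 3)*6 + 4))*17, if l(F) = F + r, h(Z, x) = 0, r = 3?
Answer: 1071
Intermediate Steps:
l(F) = 3 + F (l(F) = F + 3 = 3 + F)
(9*l(h(-4, 3)*6 + 4))*17 = (9*(3 + (0*6 + 4)))*17 = (9*(3 + (0 + 4)))*17 = (9*(3 + 4))*17 = (9*7)*17 = 63*17 = 1071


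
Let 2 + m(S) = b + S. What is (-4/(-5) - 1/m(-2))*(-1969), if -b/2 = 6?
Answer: -135861/80 ≈ -1698.3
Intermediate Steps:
b = -12 (b = -2*6 = -12)
m(S) = -14 + S (m(S) = -2 + (-12 + S) = -14 + S)
(-4/(-5) - 1/m(-2))*(-1969) = (-4/(-5) - 1/(-14 - 2))*(-1969) = (-4*(-⅕) - 1/(-16))*(-1969) = (⅘ - 1*(-1/16))*(-1969) = (⅘ + 1/16)*(-1969) = (69/80)*(-1969) = -135861/80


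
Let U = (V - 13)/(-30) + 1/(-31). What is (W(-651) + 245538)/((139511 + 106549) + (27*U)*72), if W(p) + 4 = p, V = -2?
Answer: 7591373/7656048 ≈ 0.99155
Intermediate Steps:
U = 29/62 (U = (-2 - 13)/(-30) + 1/(-31) = -15*(-1/30) + 1*(-1/31) = 1/2 - 1/31 = 29/62 ≈ 0.46774)
W(p) = -4 + p
(W(-651) + 245538)/((139511 + 106549) + (27*U)*72) = ((-4 - 651) + 245538)/((139511 + 106549) + (27*(29/62))*72) = (-655 + 245538)/(246060 + (783/62)*72) = 244883/(246060 + 28188/31) = 244883/(7656048/31) = 244883*(31/7656048) = 7591373/7656048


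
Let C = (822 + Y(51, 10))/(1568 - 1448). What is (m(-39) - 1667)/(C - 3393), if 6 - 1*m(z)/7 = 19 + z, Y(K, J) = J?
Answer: 22275/50791 ≈ 0.43856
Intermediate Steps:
m(z) = -91 - 7*z (m(z) = 42 - 7*(19 + z) = 42 + (-133 - 7*z) = -91 - 7*z)
C = 104/15 (C = (822 + 10)/(1568 - 1448) = 832/120 = 832*(1/120) = 104/15 ≈ 6.9333)
(m(-39) - 1667)/(C - 3393) = ((-91 - 7*(-39)) - 1667)/(104/15 - 3393) = ((-91 + 273) - 1667)/(-50791/15) = (182 - 1667)*(-15/50791) = -1485*(-15/50791) = 22275/50791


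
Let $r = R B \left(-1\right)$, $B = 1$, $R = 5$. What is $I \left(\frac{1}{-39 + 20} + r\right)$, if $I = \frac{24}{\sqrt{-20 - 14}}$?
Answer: $\frac{1152 i \sqrt{34}}{323} \approx 20.796 i$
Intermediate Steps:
$r = -5$ ($r = 5 \cdot 1 \left(-1\right) = 5 \left(-1\right) = -5$)
$I = - \frac{12 i \sqrt{34}}{17}$ ($I = \frac{24}{\sqrt{-34}} = \frac{24}{i \sqrt{34}} = 24 \left(- \frac{i \sqrt{34}}{34}\right) = - \frac{12 i \sqrt{34}}{17} \approx - 4.116 i$)
$I \left(\frac{1}{-39 + 20} + r\right) = - \frac{12 i \sqrt{34}}{17} \left(\frac{1}{-39 + 20} - 5\right) = - \frac{12 i \sqrt{34}}{17} \left(\frac{1}{-19} - 5\right) = - \frac{12 i \sqrt{34}}{17} \left(- \frac{1}{19} - 5\right) = - \frac{12 i \sqrt{34}}{17} \left(- \frac{96}{19}\right) = \frac{1152 i \sqrt{34}}{323}$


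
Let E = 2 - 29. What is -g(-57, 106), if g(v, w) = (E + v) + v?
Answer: 141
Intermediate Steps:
E = -27
g(v, w) = -27 + 2*v (g(v, w) = (-27 + v) + v = -27 + 2*v)
-g(-57, 106) = -(-27 + 2*(-57)) = -(-27 - 114) = -1*(-141) = 141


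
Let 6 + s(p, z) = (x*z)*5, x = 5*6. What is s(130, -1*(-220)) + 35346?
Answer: 68340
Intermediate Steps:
x = 30
s(p, z) = -6 + 150*z (s(p, z) = -6 + (30*z)*5 = -6 + 150*z)
s(130, -1*(-220)) + 35346 = (-6 + 150*(-1*(-220))) + 35346 = (-6 + 150*220) + 35346 = (-6 + 33000) + 35346 = 32994 + 35346 = 68340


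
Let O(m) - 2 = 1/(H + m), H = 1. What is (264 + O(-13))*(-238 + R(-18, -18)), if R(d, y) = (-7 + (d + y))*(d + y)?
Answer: 2090105/6 ≈ 3.4835e+5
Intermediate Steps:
O(m) = 2 + 1/(1 + m)
R(d, y) = (d + y)*(-7 + d + y) (R(d, y) = (-7 + d + y)*(d + y) = (d + y)*(-7 + d + y))
(264 + O(-13))*(-238 + R(-18, -18)) = (264 + (3 + 2*(-13))/(1 - 13))*(-238 + ((-18)**2 + (-18)**2 - 7*(-18) - 7*(-18) + 2*(-18)*(-18))) = (264 + (3 - 26)/(-12))*(-238 + (324 + 324 + 126 + 126 + 648)) = (264 - 1/12*(-23))*(-238 + 1548) = (264 + 23/12)*1310 = (3191/12)*1310 = 2090105/6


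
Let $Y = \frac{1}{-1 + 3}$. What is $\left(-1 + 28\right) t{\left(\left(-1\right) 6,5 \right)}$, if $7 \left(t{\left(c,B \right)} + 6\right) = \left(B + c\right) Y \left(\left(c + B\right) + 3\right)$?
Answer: $- \frac{1161}{7} \approx -165.86$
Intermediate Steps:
$Y = \frac{1}{2} \approx 0.5$
$t{\left(c,B \right)} = -6 + \frac{\left(\frac{B}{2} + \frac{c}{2}\right) \left(3 + B + c\right)}{7}$ ($t{\left(c,B \right)} = -6 + \frac{\left(B + c\right) \frac{1}{2} \left(\left(c + B\right) + 3\right)}{7} = -6 + \frac{\left(\frac{B}{2} + \frac{c}{2}\right) \left(\left(B + c\right) + 3\right)}{7} = -6 + \frac{\left(\frac{B}{2} + \frac{c}{2}\right) \left(3 + B + c\right)}{7}$)
$\left(-1 + 28\right) t{\left(\left(-1\right) 6,5 \right)} = \left(-1 + 28\right) \left(-6 + \frac{5^{2}}{14} + \frac{\left(\left(-1\right) 6\right)^{2}}{14} + \frac{3}{14} \cdot 5 + \frac{3 \left(\left(-1\right) 6\right)}{14} + \frac{1}{7} \cdot 5 \left(\left(-1\right) 6\right)\right) = 27 \left(-6 + \frac{1}{14} \cdot 25 + \frac{\left(-6\right)^{2}}{14} + \frac{15}{14} + \frac{3}{14} \left(-6\right) + \frac{1}{7} \cdot 5 \left(-6\right)\right) = 27 \left(-6 + \frac{25}{14} + \frac{1}{14} \cdot 36 + \frac{15}{14} - \frac{9}{7} - \frac{30}{7}\right) = 27 \left(-6 + \frac{25}{14} + \frac{18}{7} + \frac{15}{14} - \frac{9}{7} - \frac{30}{7}\right) = 27 \left(- \frac{43}{7}\right) = - \frac{1161}{7}$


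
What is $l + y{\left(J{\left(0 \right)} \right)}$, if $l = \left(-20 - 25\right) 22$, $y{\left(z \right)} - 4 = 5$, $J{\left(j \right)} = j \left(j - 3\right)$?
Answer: $-981$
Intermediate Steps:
$J{\left(j \right)} = j \left(-3 + j\right)$
$y{\left(z \right)} = 9$ ($y{\left(z \right)} = 4 + 5 = 9$)
$l = -990$ ($l = \left(-45\right) 22 = -990$)
$l + y{\left(J{\left(0 \right)} \right)} = -990 + 9 = -981$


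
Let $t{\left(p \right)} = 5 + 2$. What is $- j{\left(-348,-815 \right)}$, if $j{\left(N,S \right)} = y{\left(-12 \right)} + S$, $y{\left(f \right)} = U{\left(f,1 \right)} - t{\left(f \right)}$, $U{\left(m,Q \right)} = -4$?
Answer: $826$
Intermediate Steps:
$t{\left(p \right)} = 7$
$y{\left(f \right)} = -11$ ($y{\left(f \right)} = -4 - 7 = -11$)
$j{\left(N,S \right)} = -11 + S$
$- j{\left(-348,-815 \right)} = - (-11 - 815) = \left(-1\right) \left(-826\right) = 826$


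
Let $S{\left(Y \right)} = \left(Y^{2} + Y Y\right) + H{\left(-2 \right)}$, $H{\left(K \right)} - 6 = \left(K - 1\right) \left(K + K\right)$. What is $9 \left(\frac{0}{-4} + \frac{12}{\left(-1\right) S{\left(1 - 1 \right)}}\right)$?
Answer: $-6$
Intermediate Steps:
$H{\left(K \right)} = 6 + 2 K \left(-1 + K\right)$ ($H{\left(K \right)} = 6 + \left(K - 1\right) \left(K + K\right) = 6 + \left(-1 + K\right) 2 K = 6 + 2 K \left(-1 + K\right)$)
$S{\left(Y \right)} = 18 + 2 Y^{2}$ ($S{\left(Y \right)} = \left(Y^{2} + Y Y\right) + \left(6 - -4 + 2 \left(-2\right)^{2}\right) = \left(Y^{2} + Y^{2}\right) + \left(6 + 4 + 2 \cdot 4\right) = 2 Y^{2} + \left(6 + 4 + 8\right) = 2 Y^{2} + 18 = 18 + 2 Y^{2}$)
$9 \left(\frac{0}{-4} + \frac{12}{\left(-1\right) S{\left(1 - 1 \right)}}\right) = 9 \left(\frac{0}{-4} + \frac{12}{\left(-1\right) \left(18 + 2 \left(1 - 1\right)^{2}\right)}\right) = 9 \left(0 \left(- \frac{1}{4}\right) + \frac{12}{\left(-1\right) \left(18 + 2 \cdot 0^{2}\right)}\right) = 9 \left(0 + \frac{12}{\left(-1\right) \left(18 + 2 \cdot 0\right)}\right) = 9 \left(0 + \frac{12}{\left(-1\right) \left(18 + 0\right)}\right) = 9 \left(0 + \frac{12}{\left(-1\right) 18}\right) = 9 \left(0 + \frac{12}{-18}\right) = 9 \left(0 + 12 \left(- \frac{1}{18}\right)\right) = 9 \left(0 - \frac{2}{3}\right) = 9 \left(- \frac{2}{3}\right) = -6$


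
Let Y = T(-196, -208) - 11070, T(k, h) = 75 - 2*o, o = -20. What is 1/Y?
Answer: -1/10955 ≈ -9.1283e-5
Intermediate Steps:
T(k, h) = 115 (T(k, h) = 75 - 2*(-20) = 75 - 1*(-40) = 75 + 40 = 115)
Y = -10955 (Y = 115 - 11070 = -10955)
1/Y = 1/(-10955) = -1/10955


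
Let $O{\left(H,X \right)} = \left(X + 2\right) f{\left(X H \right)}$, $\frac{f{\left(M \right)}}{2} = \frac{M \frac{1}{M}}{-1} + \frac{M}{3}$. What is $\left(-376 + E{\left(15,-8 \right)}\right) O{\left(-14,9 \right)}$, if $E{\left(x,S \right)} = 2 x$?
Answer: $327316$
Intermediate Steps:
$f{\left(M \right)} = -2 + \frac{2 M}{3}$ ($f{\left(M \right)} = 2 \left(\frac{M \frac{1}{M}}{-1} + \frac{M}{3}\right) = 2 \left(1 \left(-1\right) + M \frac{1}{3}\right) = 2 \left(-1 + \frac{M}{3}\right) = -2 + \frac{2 M}{3}$)
$O{\left(H,X \right)} = \left(-2 + \frac{2 H X}{3}\right) \left(2 + X\right)$ ($O{\left(H,X \right)} = \left(X + 2\right) \left(-2 + \frac{2 X H}{3}\right) = \left(2 + X\right) \left(-2 + \frac{2 H X}{3}\right) = \left(-2 + \frac{2 H X}{3}\right) \left(2 + X\right)$)
$\left(-376 + E{\left(15,-8 \right)}\right) O{\left(-14,9 \right)} = \left(-376 + 2 \cdot 15\right) \frac{2 \left(-3 - 126\right) \left(2 + 9\right)}{3} = \left(-376 + 30\right) \frac{2}{3} \left(-3 - 126\right) 11 = - 346 \cdot \frac{2}{3} \left(-129\right) 11 = \left(-346\right) \left(-946\right) = 327316$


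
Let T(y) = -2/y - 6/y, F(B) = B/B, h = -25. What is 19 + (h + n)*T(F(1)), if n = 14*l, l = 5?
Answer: -341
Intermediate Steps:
F(B) = 1
T(y) = -8/y
n = 70 (n = 14*5 = 70)
19 + (h + n)*T(F(1)) = 19 + (-25 + 70)*(-8/1) = 19 + 45*(-8*1) = 19 + 45*(-8) = 19 - 360 = -341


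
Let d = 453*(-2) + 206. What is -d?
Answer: 700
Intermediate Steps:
d = -700 (d = -906 + 206 = -700)
-d = -1*(-700) = 700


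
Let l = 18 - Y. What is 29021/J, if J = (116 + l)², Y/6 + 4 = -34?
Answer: 29021/131044 ≈ 0.22146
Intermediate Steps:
Y = -228 (Y = -24 + 6*(-34) = -24 - 204 = -228)
l = 246 (l = 18 - 1*(-228) = 18 + 228 = 246)
J = 131044 (J = (116 + 246)² = 362² = 131044)
29021/J = 29021/131044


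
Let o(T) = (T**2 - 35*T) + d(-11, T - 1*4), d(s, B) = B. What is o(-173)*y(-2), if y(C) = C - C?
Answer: 0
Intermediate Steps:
o(T) = -4 + T**2 - 34*T (o(T) = (T**2 - 35*T) + (T - 1*4) = (T**2 - 35*T) + (T - 4) = (T**2 - 35*T) + (-4 + T) = -4 + T**2 - 34*T)
y(C) = 0
o(-173)*y(-2) = (-4 + (-173)**2 - 34*(-173))*0 = (-4 + 29929 + 5882)*0 = 35807*0 = 0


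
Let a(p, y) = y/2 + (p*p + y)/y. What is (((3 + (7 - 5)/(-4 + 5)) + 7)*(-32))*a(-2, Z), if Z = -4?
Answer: 768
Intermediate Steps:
a(p, y) = y/2 + (y + p**2)/y (a(p, y) = y*(1/2) + (p**2 + y)/y = y/2 + (y + p**2)/y)
(((3 + (7 - 5)/(-4 + 5)) + 7)*(-32))*a(-2, Z) = (((3 + (7 - 5)/(-4 + 5)) + 7)*(-32))*(1 + (1/2)*(-4) + (-2)**2/(-4)) = (((3 + 2/1) + 7)*(-32))*(1 - 2 + 4*(-1/4)) = (((3 + 2*1) + 7)*(-32))*(1 - 2 - 1) = (((3 + 2) + 7)*(-32))*(-2) = ((5 + 7)*(-32))*(-2) = (12*(-32))*(-2) = -384*(-2) = 768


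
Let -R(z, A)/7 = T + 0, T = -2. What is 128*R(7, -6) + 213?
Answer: 2005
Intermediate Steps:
R(z, A) = 14 (R(z, A) = -7*(-2 + 0) = -7*(-2) = 14)
128*R(7, -6) + 213 = 128*14 + 213 = 1792 + 213 = 2005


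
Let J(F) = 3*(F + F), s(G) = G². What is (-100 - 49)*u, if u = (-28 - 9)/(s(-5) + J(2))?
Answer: 149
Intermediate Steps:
J(F) = 6*F (J(F) = 3*(2*F) = 6*F)
u = -1 (u = (-28 - 9)/((-5)² + 6*2) = -37/(25 + 12) = -37/37 = -37*1/37 = -1)
(-100 - 49)*u = (-100 - 49)*(-1) = -149*(-1) = 149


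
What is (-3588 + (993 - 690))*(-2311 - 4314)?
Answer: 21763125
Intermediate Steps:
(-3588 + (993 - 690))*(-2311 - 4314) = (-3588 + 303)*(-6625) = -3285*(-6625) = 21763125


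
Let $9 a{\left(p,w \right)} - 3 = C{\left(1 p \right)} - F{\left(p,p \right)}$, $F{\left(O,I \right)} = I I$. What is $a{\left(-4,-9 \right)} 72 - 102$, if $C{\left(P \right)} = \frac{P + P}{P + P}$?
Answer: $-198$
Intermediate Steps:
$F{\left(O,I \right)} = I^{2}$
$C{\left(P \right)} = 1$ ($C{\left(P \right)} = \frac{2 P}{2 P} = 2 P \frac{1}{2 P} = 1$)
$a{\left(p,w \right)} = \frac{4}{9} - \frac{p^{2}}{9}$ ($a{\left(p,w \right)} = \frac{1}{3} + \frac{1 - p^{2}}{9} = \frac{1}{3} - \left(- \frac{1}{9} + \frac{p^{2}}{9}\right) = \frac{4}{9} - \frac{p^{2}}{9}$)
$a{\left(-4,-9 \right)} 72 - 102 = \left(\frac{4}{9} - \frac{\left(-4\right)^{2}}{9}\right) 72 - 102 = \left(\frac{4}{9} - \frac{16}{9}\right) 72 - 102 = \left(- \frac{4}{3}\right) 72 - 102 = -96 - 102 = -198$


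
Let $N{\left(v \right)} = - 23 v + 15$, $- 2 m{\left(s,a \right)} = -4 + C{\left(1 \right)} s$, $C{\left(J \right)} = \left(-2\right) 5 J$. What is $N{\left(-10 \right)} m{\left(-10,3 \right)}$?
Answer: $-11760$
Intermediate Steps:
$C{\left(J \right)} = - 10 J$
$m{\left(s,a \right)} = 2 + 5 s$ ($m{\left(s,a \right)} = - \frac{-4 + \left(-10\right) 1 s}{2} = - \frac{-4 - 10 s}{2} = 2 + 5 s$)
$N{\left(v \right)} = 15 - 23 v$
$N{\left(-10 \right)} m{\left(-10,3 \right)} = \left(15 - -230\right) \left(2 + 5 \left(-10\right)\right) = \left(15 + 230\right) \left(2 - 50\right) = 245 \left(-48\right) = -11760$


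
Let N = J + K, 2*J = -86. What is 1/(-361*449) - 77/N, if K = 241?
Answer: -1134641/2917602 ≈ -0.38890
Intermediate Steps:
J = -43 (J = (1/2)*(-86) = -43)
N = 198 (N = -43 + 241 = 198)
1/(-361*449) - 77/N = 1/(-361*449) - 77/198 = -1/361*1/449 - 77*1/198 = -1/162089 - 7/18 = -1134641/2917602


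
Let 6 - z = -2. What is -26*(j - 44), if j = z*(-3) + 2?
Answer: 1716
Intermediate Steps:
z = 8 (z = 6 - 1*(-2) = 6 + 2 = 8)
j = -22 (j = 8*(-3) + 2 = -24 + 2 = -22)
-26*(j - 44) = -26*(-22 - 44) = -26*(-66) = 1716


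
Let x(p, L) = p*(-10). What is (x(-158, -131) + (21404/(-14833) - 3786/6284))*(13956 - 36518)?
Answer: -829616265154683/23302643 ≈ -3.5602e+7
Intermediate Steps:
x(p, L) = -10*p
(x(-158, -131) + (21404/(-14833) - 3786/6284))*(13956 - 36518) = (-10*(-158) + (21404/(-14833) - 3786/6284))*(13956 - 36518) = (1580 + (21404*(-1/14833) - 3786*1/6284))*(-22562) = (1580 + (-21404/14833 - 1893/3142))*(-22562) = (1580 - 95330237/46605286)*(-22562) = (73541021643/46605286)*(-22562) = -829616265154683/23302643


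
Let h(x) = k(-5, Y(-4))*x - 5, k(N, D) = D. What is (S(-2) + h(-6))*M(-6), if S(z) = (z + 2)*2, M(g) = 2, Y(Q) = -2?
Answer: 14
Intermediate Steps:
S(z) = 4 + 2*z (S(z) = (2 + z)*2 = 4 + 2*z)
h(x) = -5 - 2*x (h(x) = -2*x - 5 = -5 - 2*x)
(S(-2) + h(-6))*M(-6) = ((4 + 2*(-2)) + (-5 - 2*(-6)))*2 = ((4 - 4) + (-5 + 12))*2 = (0 + 7)*2 = 7*2 = 14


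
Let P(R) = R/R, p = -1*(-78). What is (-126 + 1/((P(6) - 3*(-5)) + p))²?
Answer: 140256649/8836 ≈ 15873.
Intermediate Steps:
p = 78
P(R) = 1
(-126 + 1/((P(6) - 3*(-5)) + p))² = (-126 + 1/((1 - 3*(-5)) + 78))² = (-126 + 1/((1 + 15) + 78))² = (-126 + 1/(16 + 78))² = (-126 + 1/94)² = (-11843/94)² = 140256649/8836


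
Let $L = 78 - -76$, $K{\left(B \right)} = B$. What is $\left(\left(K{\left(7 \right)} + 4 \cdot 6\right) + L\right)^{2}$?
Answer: $34225$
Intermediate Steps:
$L = 154$ ($L = 78 + 76 = 154$)
$\left(\left(K{\left(7 \right)} + 4 \cdot 6\right) + L\right)^{2} = \left(\left(7 + 4 \cdot 6\right) + 154\right)^{2} = \left(\left(7 + 24\right) + 154\right)^{2} = \left(31 + 154\right)^{2} = 185^{2} = 34225$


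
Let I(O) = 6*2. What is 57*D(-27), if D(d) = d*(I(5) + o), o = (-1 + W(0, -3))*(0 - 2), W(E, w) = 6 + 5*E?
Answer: -3078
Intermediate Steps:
I(O) = 12
o = -10 (o = (-1 + (6 + 5*0))*(0 - 2) = (-1 + (6 + 0))*(-2) = (-1 + 6)*(-2) = 5*(-2) = -10)
D(d) = 2*d (D(d) = d*(12 - 10) = d*2 = 2*d)
57*D(-27) = 57*(2*(-27)) = 57*(-54) = -3078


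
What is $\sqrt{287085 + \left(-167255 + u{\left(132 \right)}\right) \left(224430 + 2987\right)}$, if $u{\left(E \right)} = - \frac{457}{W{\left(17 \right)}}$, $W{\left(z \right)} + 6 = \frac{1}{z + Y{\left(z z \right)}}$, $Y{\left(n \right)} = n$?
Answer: $\frac{14 i \sqrt{653155961263735}}{1835} \approx 1.9498 \cdot 10^{5} i$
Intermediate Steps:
$W{\left(z \right)} = -6 + \frac{1}{z + z^{2}}$ ($W{\left(z \right)} = -6 + \frac{1}{z + z z} = -6 + \frac{1}{z + z^{2}}$)
$u{\left(E \right)} = \frac{139842}{1835}$ ($u{\left(E \right)} = - \frac{457}{\frac{1}{17} \frac{1}{1 + 17} \left(1 - 102 - 6 \cdot 17^{2}\right)} = - \frac{457}{\frac{1}{17} \cdot \frac{1}{18} \left(1 - 102 - 1734\right)} = - \frac{457}{\frac{1}{17} \cdot \frac{1}{18} \left(-1835\right)} = - \frac{457}{- \frac{1835}{306}} = \left(-457\right) \left(- \frac{306}{1835}\right) = \frac{139842}{1835}$)
$\sqrt{287085 + \left(-167255 + u{\left(132 \right)}\right) \left(224430 + 2987\right)} = \sqrt{287085 + \left(-167255 + \frac{139842}{1835}\right) \left(224430 + 2987\right)} = \sqrt{287085 - \frac{69765414216611}{1835}} = \sqrt{- \frac{69764887415636}{1835}} = \frac{14 i \sqrt{653155961263735}}{1835}$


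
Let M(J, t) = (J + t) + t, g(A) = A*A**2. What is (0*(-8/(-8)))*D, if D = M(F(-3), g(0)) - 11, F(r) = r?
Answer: 0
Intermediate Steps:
g(A) = A**3
M(J, t) = J + 2*t
D = -14 (D = (-3 + 2*0**3) - 11 = (-3 + 2*0) - 11 = (-3 + 0) - 11 = -3 - 11 = -14)
(0*(-8/(-8)))*D = (0*(-8/(-8)))*(-14) = (0*(-8*(-1/8)))*(-14) = (0*1)*(-14) = 0*(-14) = 0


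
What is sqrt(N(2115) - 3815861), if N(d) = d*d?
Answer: 2*sqrt(164341) ≈ 810.78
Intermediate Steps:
N(d) = d**2
sqrt(N(2115) - 3815861) = sqrt(2115**2 - 3815861) = sqrt(4473225 - 3815861) = sqrt(657364) = 2*sqrt(164341)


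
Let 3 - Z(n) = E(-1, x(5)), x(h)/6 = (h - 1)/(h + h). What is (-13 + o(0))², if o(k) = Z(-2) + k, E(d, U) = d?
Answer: 81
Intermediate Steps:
x(h) = 3*(-1 + h)/h (x(h) = 6*((h - 1)/(h + h)) = 6*((-1 + h)/((2*h))) = 6*((-1 + h)*(1/(2*h))) = 6*((-1 + h)/(2*h)) = 3*(-1 + h)/h)
Z(n) = 4 (Z(n) = 3 - 1*(-1) = 3 + 1 = 4)
o(k) = 4 + k
(-13 + o(0))² = (-13 + (4 + 0))² = (-13 + 4)² = (-9)² = 81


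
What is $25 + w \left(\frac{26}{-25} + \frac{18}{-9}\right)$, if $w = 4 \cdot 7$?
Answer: $- \frac{1503}{25} \approx -60.12$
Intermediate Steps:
$w = 28$
$25 + w \left(\frac{26}{-25} + \frac{18}{-9}\right) = 25 + 28 \left(\frac{26}{-25} + \frac{18}{-9}\right) = 25 + 28 \left(26 \left(- \frac{1}{25}\right) + 18 \left(- \frac{1}{9}\right)\right) = 25 + 28 \left(- \frac{26}{25} - 2\right) = 25 + 28 \left(- \frac{76}{25}\right) = 25 - \frac{2128}{25} = - \frac{1503}{25}$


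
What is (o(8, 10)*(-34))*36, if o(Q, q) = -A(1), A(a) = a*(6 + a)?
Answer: 8568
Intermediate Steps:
o(Q, q) = -7 (o(Q, q) = -(6 + 1) = -7)
(o(8, 10)*(-34))*36 = -7*(-34)*36 = 238*36 = 8568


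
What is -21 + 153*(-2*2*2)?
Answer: -1245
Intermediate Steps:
-21 + 153*(-2*2*2) = -21 + 153*(-4*2) = -21 + 153*(-8) = -21 - 1224 = -1245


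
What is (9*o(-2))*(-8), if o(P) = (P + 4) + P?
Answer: 0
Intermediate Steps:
o(P) = 4 + 2*P (o(P) = (4 + P) + P = 4 + 2*P)
(9*o(-2))*(-8) = (9*(4 + 2*(-2)))*(-8) = (9*(4 - 4))*(-8) = (9*0)*(-8) = 0*(-8) = 0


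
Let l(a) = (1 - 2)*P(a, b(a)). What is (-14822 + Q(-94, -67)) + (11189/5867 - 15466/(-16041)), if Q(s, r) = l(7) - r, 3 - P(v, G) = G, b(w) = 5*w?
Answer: -1385348807710/94112547 ≈ -14720.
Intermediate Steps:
P(v, G) = 3 - G
l(a) = -3 + 5*a (l(a) = (1 - 2)*(3 - 5*a) = -(3 - 5*a) = -3 + 5*a)
Q(s, r) = 32 - r (Q(s, r) = (-3 + 5*7) - r = (-3 + 35) - r = 32 - r)
(-14822 + Q(-94, -67)) + (11189/5867 - 15466/(-16041)) = (-14822 + (32 - 1*(-67))) + (11189/5867 - 15466/(-16041)) = (-14822 + (32 + 67)) + (11189*(1/5867) - 15466*(-1/16041)) = (-14822 + 99) + (11189/5867 + 15466/16041) = -14723 + 270221771/94112547 = -1385348807710/94112547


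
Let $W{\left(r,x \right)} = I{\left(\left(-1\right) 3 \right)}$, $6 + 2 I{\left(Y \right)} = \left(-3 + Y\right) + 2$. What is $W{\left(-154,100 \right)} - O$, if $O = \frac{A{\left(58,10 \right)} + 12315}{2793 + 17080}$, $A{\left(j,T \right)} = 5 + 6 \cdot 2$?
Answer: $- \frac{111697}{19873} \approx -5.6205$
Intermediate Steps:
$I{\left(Y \right)} = - \frac{7}{2} + \frac{Y}{2}$ ($I{\left(Y \right)} = -3 + \frac{\left(-3 + Y\right) + 2}{2} = -3 + \frac{-1 + Y}{2} = -3 + \left(- \frac{1}{2} + \frac{Y}{2}\right) = - \frac{7}{2} + \frac{Y}{2}$)
$W{\left(r,x \right)} = -5$ ($W{\left(r,x \right)} = - \frac{7}{2} + \frac{\left(-1\right) 3}{2} = - \frac{7}{2} + \frac{1}{2} \left(-3\right) = - \frac{7}{2} - \frac{3}{2} = -5$)
$A{\left(j,T \right)} = 17$ ($A{\left(j,T \right)} = 5 + 12 = 17$)
$O = \frac{12332}{19873}$ ($O = \frac{17 + 12315}{2793 + 17080} = \frac{12332}{19873} \approx 0.62054$)
$W{\left(-154,100 \right)} - O = -5 - \frac{12332}{19873} = - \frac{111697}{19873}$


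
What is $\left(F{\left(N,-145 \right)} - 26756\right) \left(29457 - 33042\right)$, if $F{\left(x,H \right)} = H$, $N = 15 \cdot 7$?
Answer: $96440085$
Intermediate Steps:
$N = 105$
$\left(F{\left(N,-145 \right)} - 26756\right) \left(29457 - 33042\right) = \left(-145 - 26756\right) \left(29457 - 33042\right) = \left(-26901\right) \left(-3585\right) = 96440085$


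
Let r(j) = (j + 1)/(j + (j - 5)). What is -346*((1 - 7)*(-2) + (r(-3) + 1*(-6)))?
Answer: -23528/11 ≈ -2138.9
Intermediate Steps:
r(j) = (1 + j)/(-5 + 2*j) (r(j) = (1 + j)/(j + (-5 + j)) = (1 + j)/(-5 + 2*j))
-346*((1 - 7)*(-2) + (r(-3) + 1*(-6))) = -346*((1 - 7)*(-2) + ((1 - 3)/(-5 + 2*(-3)) + 1*(-6))) = -346*(-6*(-2) + (-2/(-5 - 6) - 6)) = -346*(12 + (-2/(-11) - 6)) = -346*(12 + (-1/11*(-2) - 6)) = -346*(12 + (2/11 - 6)) = -346*(12 - 64/11) = -346*68/11 = -23528/11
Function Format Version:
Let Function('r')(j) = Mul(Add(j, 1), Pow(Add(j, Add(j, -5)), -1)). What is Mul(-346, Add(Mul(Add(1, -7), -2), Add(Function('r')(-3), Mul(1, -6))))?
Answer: Rational(-23528, 11) ≈ -2138.9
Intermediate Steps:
Function('r')(j) = Mul(Pow(Add(-5, Mul(2, j)), -1), Add(1, j)) (Function('r')(j) = Mul(Add(1, j), Pow(Add(j, Add(-5, j)), -1)) = Mul(Add(1, j), Pow(Add(-5, Mul(2, j)), -1)) = Mul(Pow(Add(-5, Mul(2, j)), -1), Add(1, j)))
Mul(-346, Add(Mul(Add(1, -7), -2), Add(Function('r')(-3), Mul(1, -6)))) = Mul(-346, Add(Mul(Add(1, -7), -2), Add(Mul(Pow(Add(-5, Mul(2, -3)), -1), Add(1, -3)), Mul(1, -6)))) = Mul(-346, Add(Mul(-6, -2), Add(Mul(Pow(Add(-5, -6), -1), -2), -6))) = Mul(-346, Add(12, Add(Mul(Pow(-11, -1), -2), -6))) = Mul(-346, Add(12, Add(Mul(Rational(-1, 11), -2), -6))) = Mul(-346, Add(12, Add(Rational(2, 11), -6))) = Mul(-346, Add(12, Rational(-64, 11))) = Mul(-346, Rational(68, 11)) = Rational(-23528, 11)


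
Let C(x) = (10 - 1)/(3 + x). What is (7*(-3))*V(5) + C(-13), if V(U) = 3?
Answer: -639/10 ≈ -63.900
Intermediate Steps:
C(x) = 9/(3 + x)
(7*(-3))*V(5) + C(-13) = (7*(-3))*3 + 9/(3 - 13) = -21*3 + 9/(-10) = -63 + 9*(-⅒) = -63 - 9/10 = -639/10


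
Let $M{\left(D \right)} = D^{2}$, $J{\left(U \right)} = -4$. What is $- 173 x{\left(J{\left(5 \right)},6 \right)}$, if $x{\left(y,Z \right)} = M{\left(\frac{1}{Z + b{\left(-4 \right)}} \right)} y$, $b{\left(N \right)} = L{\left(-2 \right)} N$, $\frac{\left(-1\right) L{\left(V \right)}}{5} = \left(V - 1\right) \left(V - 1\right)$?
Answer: $\frac{173}{8649} \approx 0.020002$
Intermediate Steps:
$L{\left(V \right)} = - 5 \left(-1 + V\right)^{2}$ ($L{\left(V \right)} = - 5 \left(V - 1\right) \left(V - 1\right) = - 5 \left(-1 + V\right) \left(-1 + V\right) = - 5 \left(-1 + V\right)^{2}$)
$b{\left(N \right)} = - 45 N$ ($b{\left(N \right)} = - 5 \left(-1 - 2\right)^{2} N = - 5 \left(-3\right)^{2} N = \left(-5\right) 9 N = - 45 N$)
$x{\left(y,Z \right)} = \frac{y}{\left(180 + Z\right)^{2}}$ ($x{\left(y,Z \right)} = \left(\frac{1}{Z - -180}\right)^{2} y = \left(\frac{1}{Z + 180}\right)^{2} y = \left(\frac{1}{180 + Z}\right)^{2} y = \frac{y}{\left(180 + Z\right)^{2}}$)
$- 173 x{\left(J{\left(5 \right)},6 \right)} = - 173 \left(- \frac{4}{\left(180 + 6\right)^{2}}\right) = - 173 \left(- \frac{4}{34596}\right) = - 173 \left(\left(-4\right) \frac{1}{34596}\right) = \left(-173\right) \left(- \frac{1}{8649}\right) = \frac{173}{8649}$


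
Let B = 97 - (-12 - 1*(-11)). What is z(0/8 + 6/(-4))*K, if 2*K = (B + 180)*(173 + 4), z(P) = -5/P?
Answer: 82010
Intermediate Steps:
B = 98 (B = 97 - (-12 + 11) = 97 - 1*(-1) = 97 + 1 = 98)
K = 24603 (K = ((98 + 180)*(173 + 4))/2 = (278*177)/2 = (1/2)*49206 = 24603)
z(0/8 + 6/(-4))*K = -5/(0/8 + 6/(-4))*24603 = -5/(0*(1/8) + 6*(-1/4))*24603 = -5/(0 - 3/2)*24603 = -5/(-3/2)*24603 = -5*(-2/3)*24603 = (10/3)*24603 = 82010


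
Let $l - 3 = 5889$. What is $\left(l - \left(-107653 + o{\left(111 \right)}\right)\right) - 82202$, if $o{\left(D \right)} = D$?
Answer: $31232$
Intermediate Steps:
$l = 5892$ ($l = 3 + 5889 = 5892$)
$\left(l - \left(-107653 + o{\left(111 \right)}\right)\right) - 82202 = \left(5892 + \left(107653 - 111\right)\right) - 82202 = \left(5892 + 107542\right) - 82202 = 113434 - 82202 = 31232$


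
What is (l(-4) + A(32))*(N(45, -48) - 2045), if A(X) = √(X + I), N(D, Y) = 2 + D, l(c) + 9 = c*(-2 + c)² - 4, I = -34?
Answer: 313686 - 1998*I*√2 ≈ 3.1369e+5 - 2825.6*I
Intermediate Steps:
l(c) = -13 + c*(-2 + c)² (l(c) = -9 + (c*(-2 + c)² - 4) = -9 + (-4 + c*(-2 + c)²) = -13 + c*(-2 + c)²)
A(X) = √(-34 + X) (A(X) = √(X - 34) = √(-34 + X))
(l(-4) + A(32))*(N(45, -48) - 2045) = ((-13 - 4*(-2 - 4)²) + √(-34 + 32))*((2 + 45) - 2045) = ((-13 - 4*(-6)²) + √(-2))*(47 - 2045) = ((-13 - 4*36) + I*√2)*(-1998) = ((-13 - 144) + I*√2)*(-1998) = (-157 + I*√2)*(-1998) = 313686 - 1998*I*√2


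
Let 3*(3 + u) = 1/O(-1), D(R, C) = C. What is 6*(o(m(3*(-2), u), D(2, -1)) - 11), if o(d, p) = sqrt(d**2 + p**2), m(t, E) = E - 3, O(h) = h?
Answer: -66 + 2*sqrt(370) ≈ -27.529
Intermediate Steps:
u = -10/3 (u = -3 + (1/3)/(-1) = -3 + (1/3)*(-1) = -3 - 1/3 = -10/3 ≈ -3.3333)
m(t, E) = -3 + E
6*(o(m(3*(-2), u), D(2, -1)) - 11) = 6*(sqrt((-3 - 10/3)**2 + (-1)**2) - 11) = 6*(sqrt((-19/3)**2 + 1) - 11) = 6*(sqrt(361/9 + 1) - 11) = 6*(sqrt(370/9) - 11) = 6*(sqrt(370)/3 - 11) = 6*(-11 + sqrt(370)/3) = -66 + 2*sqrt(370)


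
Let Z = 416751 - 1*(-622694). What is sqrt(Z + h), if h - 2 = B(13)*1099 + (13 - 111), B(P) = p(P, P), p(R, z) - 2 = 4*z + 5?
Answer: sqrt(1104190) ≈ 1050.8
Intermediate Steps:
p(R, z) = 7 + 4*z (p(R, z) = 2 + (4*z + 5) = 2 + (5 + 4*z) = 7 + 4*z)
B(P) = 7 + 4*P
Z = 1039445 (Z = 416751 + 622694 = 1039445)
h = 64745 (h = 2 + ((7 + 4*13)*1099 + (13 - 111)) = 2 + ((7 + 52)*1099 - 98) = 2 + (59*1099 - 98) = 2 + (64841 - 98) = 2 + 64743 = 64745)
sqrt(Z + h) = sqrt(1039445 + 64745) = sqrt(1104190)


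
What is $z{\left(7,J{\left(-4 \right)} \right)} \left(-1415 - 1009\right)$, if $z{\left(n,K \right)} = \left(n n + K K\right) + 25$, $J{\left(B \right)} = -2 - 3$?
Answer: $-239976$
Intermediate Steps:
$J{\left(B \right)} = -5$ ($J{\left(B \right)} = -2 - 3 = -5$)
$z{\left(n,K \right)} = 25 + K^{2} + n^{2}$ ($z{\left(n,K \right)} = \left(n^{2} + K^{2}\right) + 25 = \left(K^{2} + n^{2}\right) + 25 = 25 + K^{2} + n^{2}$)
$z{\left(7,J{\left(-4 \right)} \right)} \left(-1415 - 1009\right) = \left(25 + \left(-5\right)^{2} + 7^{2}\right) \left(-1415 - 1009\right) = \left(25 + 25 + 49\right) \left(-2424\right) = 99 \left(-2424\right) = -239976$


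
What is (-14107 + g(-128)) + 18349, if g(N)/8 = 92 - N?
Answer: 6002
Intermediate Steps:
g(N) = 736 - 8*N (g(N) = 8*(92 - N) = 736 - 8*N)
(-14107 + g(-128)) + 18349 = (-14107 + (736 - 8*(-128))) + 18349 = (-14107 + (736 + 1024)) + 18349 = (-14107 + 1760) + 18349 = -12347 + 18349 = 6002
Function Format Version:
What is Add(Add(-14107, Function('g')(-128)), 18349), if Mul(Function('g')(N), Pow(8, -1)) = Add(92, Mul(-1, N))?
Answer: 6002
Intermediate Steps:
Function('g')(N) = Add(736, Mul(-8, N)) (Function('g')(N) = Mul(8, Add(92, Mul(-1, N))) = Add(736, Mul(-8, N)))
Add(Add(-14107, Function('g')(-128)), 18349) = Add(Add(-14107, Add(736, Mul(-8, -128))), 18349) = Add(Add(-14107, Add(736, 1024)), 18349) = Add(Add(-14107, 1760), 18349) = Add(-12347, 18349) = 6002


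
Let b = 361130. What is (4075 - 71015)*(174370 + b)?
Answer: -35846370000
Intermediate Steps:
(4075 - 71015)*(174370 + b) = (4075 - 71015)*(174370 + 361130) = -66940*535500 = -35846370000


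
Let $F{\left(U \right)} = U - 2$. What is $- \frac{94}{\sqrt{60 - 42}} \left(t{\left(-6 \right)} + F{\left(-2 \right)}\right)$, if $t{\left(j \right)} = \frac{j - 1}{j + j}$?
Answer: $\frac{1927 \sqrt{2}}{36} \approx 75.7$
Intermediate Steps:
$F{\left(U \right)} = -2 + U$
$t{\left(j \right)} = \frac{-1 + j}{2 j}$
$- \frac{94}{\sqrt{60 - 42}} \left(t{\left(-6 \right)} + F{\left(-2 \right)}\right) = - \frac{94}{\sqrt{60 - 42}} \left(\frac{-1 - 6}{2 \left(-6\right)} - 4\right) = - \frac{94}{\sqrt{18}} \left(\frac{1}{2} \left(- \frac{1}{6}\right) \left(-7\right) - 4\right) = - \frac{94}{3 \sqrt{2}} \left(\frac{7}{12} - 4\right) = - 94 \frac{\sqrt{2}}{6} \left(- \frac{41}{12}\right) = - \frac{47 \sqrt{2}}{3} \left(- \frac{41}{12}\right) = \frac{1927 \sqrt{2}}{36}$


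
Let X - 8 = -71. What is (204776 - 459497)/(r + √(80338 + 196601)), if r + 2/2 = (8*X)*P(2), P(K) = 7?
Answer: 898910409/12176902 + 2292489*√3419/12176902 ≈ 84.829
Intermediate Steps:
X = -63 (X = 8 - 71 = -63)
r = -3529 (r = -1 + (8*(-63))*7 = -1 - 504*7 = -1 - 3528 = -3529)
(204776 - 459497)/(r + √(80338 + 196601)) = (204776 - 459497)/(-3529 + √(80338 + 196601)) = -254721/(-3529 + √276939) = -254721/(-3529 + 9*√3419)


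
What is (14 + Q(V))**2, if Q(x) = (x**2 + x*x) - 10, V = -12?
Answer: 85264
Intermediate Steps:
Q(x) = -10 + 2*x**2 (Q(x) = (x**2 + x**2) - 10 = 2*x**2 - 10 = -10 + 2*x**2)
(14 + Q(V))**2 = (14 + (-10 + 2*(-12)**2))**2 = (14 + (-10 + 2*144))**2 = (14 + (-10 + 288))**2 = (14 + 278)**2 = 292**2 = 85264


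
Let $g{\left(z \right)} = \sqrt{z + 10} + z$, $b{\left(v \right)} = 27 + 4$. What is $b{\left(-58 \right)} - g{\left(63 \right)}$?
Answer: $-32 - \sqrt{73} \approx -40.544$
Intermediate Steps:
$b{\left(v \right)} = 31$
$g{\left(z \right)} = z + \sqrt{10 + z}$ ($g{\left(z \right)} = \sqrt{10 + z} + z = z + \sqrt{10 + z}$)
$b{\left(-58 \right)} - g{\left(63 \right)} = 31 - \left(63 + \sqrt{10 + 63}\right) = 31 - \left(63 + \sqrt{73}\right) = -32 - \sqrt{73}$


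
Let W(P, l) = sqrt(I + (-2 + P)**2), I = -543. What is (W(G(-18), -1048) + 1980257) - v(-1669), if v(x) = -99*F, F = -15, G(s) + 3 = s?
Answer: 1978772 + I*sqrt(14) ≈ 1.9788e+6 + 3.7417*I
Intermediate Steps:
G(s) = -3 + s
v(x) = 1485 (v(x) = -99*(-15) = 1485)
W(P, l) = sqrt(-543 + (-2 + P)**2)
(W(G(-18), -1048) + 1980257) - v(-1669) = (sqrt(-543 + (-2 + (-3 - 18))**2) + 1980257) - 1*1485 = (sqrt(-543 + (-2 - 21)**2) + 1980257) - 1485 = (sqrt(-543 + (-23)**2) + 1980257) - 1485 = (sqrt(-543 + 529) + 1980257) - 1485 = (sqrt(-14) + 1980257) - 1485 = (I*sqrt(14) + 1980257) - 1485 = (1980257 + I*sqrt(14)) - 1485 = 1978772 + I*sqrt(14)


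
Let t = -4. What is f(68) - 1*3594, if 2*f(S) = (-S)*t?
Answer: -3458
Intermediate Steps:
f(S) = 2*S (f(S) = (-S*(-4))/2 = (4*S)/2 = 2*S)
f(68) - 1*3594 = 2*68 - 1*3594 = 136 - 3594 = -3458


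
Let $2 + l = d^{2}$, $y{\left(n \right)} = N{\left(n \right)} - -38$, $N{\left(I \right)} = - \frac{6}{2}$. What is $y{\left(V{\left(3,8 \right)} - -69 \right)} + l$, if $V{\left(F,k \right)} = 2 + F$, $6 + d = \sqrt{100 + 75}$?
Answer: $244 - 60 \sqrt{7} \approx 85.255$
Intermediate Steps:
$N{\left(I \right)} = -3$ ($N{\left(I \right)} = \left(-6\right) \frac{1}{2} = -3$)
$d = -6 + 5 \sqrt{7}$ ($d = -6 + \sqrt{100 + 75} = -6 + \sqrt{175} = -6 + 5 \sqrt{7} \approx 7.2288$)
$y{\left(n \right)} = 35$ ($y{\left(n \right)} = -3 - -38 = -3 + 38 = 35$)
$l = -2 + \left(-6 + 5 \sqrt{7}\right)^{2} \approx 50.255$
$y{\left(V{\left(3,8 \right)} - -69 \right)} + l = 35 + \left(209 - 60 \sqrt{7}\right) = 244 - 60 \sqrt{7}$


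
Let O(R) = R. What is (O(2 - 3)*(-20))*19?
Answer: 380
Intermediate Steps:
(O(2 - 3)*(-20))*19 = ((2 - 3)*(-20))*19 = -1*(-20)*19 = 20*19 = 380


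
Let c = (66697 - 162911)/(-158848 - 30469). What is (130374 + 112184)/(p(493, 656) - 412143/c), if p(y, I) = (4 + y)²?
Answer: -23337475412/54259952405 ≈ -0.43011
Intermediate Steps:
c = 96214/189317 (c = -96214/(-189317) = -96214*(-1/189317) = 96214/189317 ≈ 0.50822)
(130374 + 112184)/(p(493, 656) - 412143/c) = (130374 + 112184)/((4 + 493)² - 412143/96214/189317) = 242558/(497² - 412143*189317/96214) = 242558/(247009 - 78025676331/96214) = 242558/(-54259952405/96214) = 242558*(-96214/54259952405) = -23337475412/54259952405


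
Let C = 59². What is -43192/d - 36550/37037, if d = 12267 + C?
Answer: -543822876/145814669 ≈ -3.7295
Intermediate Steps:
C = 3481
d = 15748 (d = 12267 + 3481 = 15748)
-43192/d - 36550/37037 = -43192/15748 - 36550/37037 = -43192*1/15748 - 36550*1/37037 = -10798/3937 - 36550/37037 = -543822876/145814669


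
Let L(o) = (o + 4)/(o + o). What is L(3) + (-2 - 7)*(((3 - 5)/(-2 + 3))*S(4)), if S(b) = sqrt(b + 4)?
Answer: 7/6 + 36*sqrt(2) ≈ 52.078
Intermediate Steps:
L(o) = (4 + o)/(2*o) (L(o) = (4 + o)/((2*o)) = (4 + o)*(1/(2*o)) = (4 + o)/(2*o))
S(b) = sqrt(4 + b)
L(3) + (-2 - 7)*(((3 - 5)/(-2 + 3))*S(4)) = (1/2)*(4 + 3)/3 + (-2 - 7)*(((3 - 5)/(-2 + 3))*sqrt(4 + 4)) = (1/2)*(1/3)*7 - 9*(-2/1)*sqrt(8) = 7/6 - 9*(-2*1)*2*sqrt(2) = 7/6 - (-18)*2*sqrt(2) = 7/6 - (-36)*sqrt(2) = 7/6 + 36*sqrt(2)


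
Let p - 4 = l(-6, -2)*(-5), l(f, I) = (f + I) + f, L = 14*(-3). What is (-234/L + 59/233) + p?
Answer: 130194/1631 ≈ 79.825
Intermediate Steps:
L = -42
l(f, I) = I + 2*f (l(f, I) = (I + f) + f = I + 2*f)
p = 74 (p = 4 + (-2 + 2*(-6))*(-5) = 4 + (-2 - 12)*(-5) = 4 - 14*(-5) = 4 + 70 = 74)
(-234/L + 59/233) + p = (-234/(-42) + 59/233) + 74 = (-234*(-1/42) + 59*(1/233)) + 74 = (39/7 + 59/233) + 74 = 9500/1631 + 74 = 130194/1631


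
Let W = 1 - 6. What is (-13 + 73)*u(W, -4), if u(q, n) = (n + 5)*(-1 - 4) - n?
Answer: -60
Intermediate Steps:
W = -5
u(q, n) = -25 - 6*n (u(q, n) = (5 + n)*(-5) - n = (-25 - 5*n) - n = -25 - 6*n)
(-13 + 73)*u(W, -4) = (-13 + 73)*(-25 - 6*(-4)) = 60*(-25 + 24) = 60*(-1) = -60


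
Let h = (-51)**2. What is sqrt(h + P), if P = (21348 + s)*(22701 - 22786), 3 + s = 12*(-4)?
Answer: 2*I*sqrt(451911) ≈ 1344.5*I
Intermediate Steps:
h = 2601
s = -51 (s = -3 + 12*(-4) = -3 - 48 = -51)
P = -1810245 (P = (21348 - 51)*(22701 - 22786) = 21297*(-85) = -1810245)
sqrt(h + P) = sqrt(2601 - 1810245) = sqrt(-1807644) = 2*I*sqrt(451911)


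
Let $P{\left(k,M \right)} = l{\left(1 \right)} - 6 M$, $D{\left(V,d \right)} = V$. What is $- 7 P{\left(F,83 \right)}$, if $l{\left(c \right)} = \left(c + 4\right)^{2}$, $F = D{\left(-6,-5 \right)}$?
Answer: $3311$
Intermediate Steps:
$F = -6$
$l{\left(c \right)} = \left(4 + c\right)^{2}$
$P{\left(k,M \right)} = 25 - 6 M$ ($P{\left(k,M \right)} = \left(4 + 1\right)^{2} - 6 M = 5^{2} - 6 M = 25 - 6 M$)
$- 7 P{\left(F,83 \right)} = - 7 \left(25 - 498\right) = \left(-7\right) \left(-473\right) = 3311$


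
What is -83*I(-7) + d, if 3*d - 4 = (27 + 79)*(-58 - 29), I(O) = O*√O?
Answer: -9218/3 + 581*I*√7 ≈ -3072.7 + 1537.2*I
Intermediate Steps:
I(O) = O^(3/2)
d = -9218/3 (d = 4/3 + ((27 + 79)*(-58 - 29))/3 = 4/3 + (106*(-87))/3 = 4/3 + (⅓)*(-9222) = 4/3 - 3074 = -9218/3 ≈ -3072.7)
-83*I(-7) + d = -(-581)*I*√7 - 9218/3 = 581*I*√7 - 9218/3 = -9218/3 + 581*I*√7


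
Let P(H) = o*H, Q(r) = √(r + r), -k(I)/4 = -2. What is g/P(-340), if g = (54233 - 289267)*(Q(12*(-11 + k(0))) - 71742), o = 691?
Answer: -4215452307/58735 + 352551*I*√2/58735 ≈ -71771.0 + 8.4887*I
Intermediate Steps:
k(I) = 8 (k(I) = -4*(-2) = 8)
Q(r) = √2*√r (Q(r) = √(2*r) = √2*√r)
P(H) = 691*H
g = 16861809228 - 1410204*I*√2 (g = (54233 - 289267)*(√2*√(12*(-11 + 8)) - 71742) = -235034*(√2*√(12*(-3)) - 71742) = -235034*(√2*√(-36) - 71742) = -235034*(√2*(6*I) - 71742) = -235034*(6*I*√2 - 71742) = -235034*(-71742 + 6*I*√2) = 16861809228 - 1410204*I*√2 ≈ 1.6862e+10 - 1.9943e+6*I)
g/P(-340) = (16861809228 - 1410204*I*√2)/((691*(-340))) = (16861809228 - 1410204*I*√2)/(-234940) = (16861809228 - 1410204*I*√2)*(-1/234940) = -4215452307/58735 + 352551*I*√2/58735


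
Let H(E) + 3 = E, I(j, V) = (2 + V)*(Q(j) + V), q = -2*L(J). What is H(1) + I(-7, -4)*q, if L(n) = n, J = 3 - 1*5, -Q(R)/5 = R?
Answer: -250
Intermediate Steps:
Q(R) = -5*R
J = -2 (J = 3 - 5 = -2)
q = 4 (q = -2*(-2) = 4)
I(j, V) = (2 + V)*(V - 5*j) (I(j, V) = (2 + V)*(-5*j + V) = (2 + V)*(V - 5*j))
H(E) = -3 + E
H(1) + I(-7, -4)*q = (-3 + 1) + ((-4)² - 10*(-7) + 2*(-4) - 5*(-4)*(-7))*4 = -2 + (16 + 70 - 8 - 140)*4 = -2 - 62*4 = -2 - 248 = -250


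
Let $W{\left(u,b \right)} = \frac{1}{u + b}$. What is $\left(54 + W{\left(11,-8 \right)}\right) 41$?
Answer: $\frac{6683}{3} \approx 2227.7$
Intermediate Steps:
$W{\left(u,b \right)} = \frac{1}{b + u}$
$\left(54 + W{\left(11,-8 \right)}\right) 41 = \left(54 + \frac{1}{-8 + 11}\right) 41 = \left(54 + \frac{1}{3}\right) 41 = \frac{163}{3} \cdot 41 = \frac{6683}{3}$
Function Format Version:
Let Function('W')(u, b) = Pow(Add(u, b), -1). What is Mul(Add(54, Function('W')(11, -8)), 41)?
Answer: Rational(6683, 3) ≈ 2227.7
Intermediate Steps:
Function('W')(u, b) = Pow(Add(b, u), -1)
Mul(Add(54, Function('W')(11, -8)), 41) = Mul(Add(54, Pow(Add(-8, 11), -1)), 41) = Mul(Add(54, Pow(3, -1)), 41) = Mul(Add(54, Rational(1, 3)), 41) = Mul(Rational(163, 3), 41) = Rational(6683, 3)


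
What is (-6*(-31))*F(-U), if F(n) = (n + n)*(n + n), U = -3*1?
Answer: 6696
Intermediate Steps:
U = -3
F(n) = 4*n² (F(n) = (2*n)*(2*n) = 4*n²)
(-6*(-31))*F(-U) = (-6*(-31))*(4*(-1*(-3))²) = 186*(4*3²) = 186*(4*9) = 186*36 = 6696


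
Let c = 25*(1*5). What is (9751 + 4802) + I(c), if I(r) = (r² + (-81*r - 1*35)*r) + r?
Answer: -1239697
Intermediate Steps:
c = 125 (c = 25*5 = 125)
I(r) = r + r² + r*(-35 - 81*r) (I(r) = (r² + (-81*r - 35)*r) + r = (r² + (-35 - 81*r)*r) + r = (r² + r*(-35 - 81*r)) + r = r + r² + r*(-35 - 81*r))
(9751 + 4802) + I(c) = (9751 + 4802) - 2*125*(17 + 40*125) = 14553 - 2*125*(17 + 5000) = 14553 - 2*125*5017 = 14553 - 1254250 = -1239697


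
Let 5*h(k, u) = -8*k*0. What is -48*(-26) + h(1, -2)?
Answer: 1248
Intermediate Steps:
h(k, u) = 0 (h(k, u) = (-8*k*0)/5 = (1/5)*0 = 0)
-48*(-26) + h(1, -2) = -48*(-26) + 0 = 1248 + 0 = 1248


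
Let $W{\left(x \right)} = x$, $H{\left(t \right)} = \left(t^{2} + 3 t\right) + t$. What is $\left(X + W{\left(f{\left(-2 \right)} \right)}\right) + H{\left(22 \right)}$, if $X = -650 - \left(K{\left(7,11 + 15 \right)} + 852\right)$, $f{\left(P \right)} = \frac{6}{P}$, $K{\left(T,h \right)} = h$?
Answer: $-959$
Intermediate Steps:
$H{\left(t \right)} = t^{2} + 4 t$
$X = -1528$ ($X = -650 - \left(\left(11 + 15\right) + 852\right) = -650 - \left(26 + 852\right) = -650 - 878 = -1528$)
$\left(X + W{\left(f{\left(-2 \right)} \right)}\right) + H{\left(22 \right)} = \left(-1528 + \frac{6}{-2}\right) + 22 \left(4 + 22\right) = \left(-1528 + 6 \left(- \frac{1}{2}\right)\right) + 22 \cdot 26 = \left(-1528 - 3\right) + 572 = -1531 + 572 = -959$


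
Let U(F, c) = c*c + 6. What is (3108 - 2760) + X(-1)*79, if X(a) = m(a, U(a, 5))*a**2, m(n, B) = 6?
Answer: 822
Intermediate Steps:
U(F, c) = 6 + c**2 (U(F, c) = c**2 + 6 = 6 + c**2)
X(a) = 6*a**2
(3108 - 2760) + X(-1)*79 = (3108 - 2760) + (6*(-1)**2)*79 = 348 + (6*1)*79 = 348 + 6*79 = 348 + 474 = 822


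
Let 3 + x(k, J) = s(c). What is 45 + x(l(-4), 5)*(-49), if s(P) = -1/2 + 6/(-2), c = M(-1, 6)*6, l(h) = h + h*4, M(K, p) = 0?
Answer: 727/2 ≈ 363.50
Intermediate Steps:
l(h) = 5*h (l(h) = h + 4*h = 5*h)
c = 0 (c = 0*6 = 0)
s(P) = -7/2 (s(P) = -1*½ + 6*(-½) = -½ - 3 = -7/2)
x(k, J) = -13/2 (x(k, J) = -3 - 7/2 = -13/2)
45 + x(l(-4), 5)*(-49) = 45 - 13/2*(-49) = 45 + 637/2 = 727/2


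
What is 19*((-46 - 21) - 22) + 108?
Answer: -1583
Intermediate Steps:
19*((-46 - 21) - 22) + 108 = 19*(-67 - 22) + 108 = 19*(-89) + 108 = -1691 + 108 = -1583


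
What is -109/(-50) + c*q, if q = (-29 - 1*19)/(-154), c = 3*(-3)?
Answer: -2407/3850 ≈ -0.62519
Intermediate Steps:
c = -9
q = 24/77 (q = (-29 - 19)*(-1/154) = -48*(-1/154) = 24/77 ≈ 0.31169)
-109/(-50) + c*q = -109/(-50) - 9*24/77 = -109*(-1/50) - 216/77 = 109/50 - 216/77 = -2407/3850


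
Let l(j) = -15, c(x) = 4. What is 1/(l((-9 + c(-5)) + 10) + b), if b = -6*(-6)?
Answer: 1/21 ≈ 0.047619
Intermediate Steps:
b = 36
1/(l((-9 + c(-5)) + 10) + b) = 1/(-15 + 36) = 1/21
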